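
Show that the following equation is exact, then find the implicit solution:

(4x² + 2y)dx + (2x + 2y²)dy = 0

Verify exactness: ∂M/∂y = ∂N/∂x ✓
Find F(x,y) such that ∂F/∂x = M, ∂F/∂y = N
Solution: 4x³/3 + 2xy + 2y³/3 = C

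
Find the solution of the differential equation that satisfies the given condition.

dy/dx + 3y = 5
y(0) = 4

General solution: y = 5/3 + Ce^(-3x)
Applying y(0) = 4: C = 4 - 5/3 = 7/3
Particular solution: y = 5/3 + (7/3)e^(-3x)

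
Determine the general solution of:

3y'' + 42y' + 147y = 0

Characteristic equation: 3r² + 42r + 147 = 0
Divide by 3: r² + 14r + 49 = 0
Factored: (r + 7)² = 0
Repeated root: r = -7
General solution: y = (C₁ + C₂x)e^(-7x)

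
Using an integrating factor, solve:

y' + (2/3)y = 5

Using integrating factor method:

General solution: y = 15/2 + Ce^(-2x/3)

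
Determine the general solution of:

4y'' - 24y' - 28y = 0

Characteristic equation: 4r² - 24r - 28 = 0
Divide by 4: r² - 6r - 7 = 0
Roots: r = 7, -1 (distinct real)
General solution: y = C₁e^(7x) + C₂e^(-x)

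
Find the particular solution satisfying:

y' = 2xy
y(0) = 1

General solution: y = Ce^(x²)
Applying IC y(0) = 1:
Particular solution: y = e^(x²)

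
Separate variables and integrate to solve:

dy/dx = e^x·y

Separating variables and integrating:
ln|y| = e^x + C

General solution: y = Ce^(e^x)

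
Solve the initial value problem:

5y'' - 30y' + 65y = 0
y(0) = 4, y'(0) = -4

General solution: y = e^(3x)(C₁cos(2x) + C₂sin(2x))
Complex roots r = 3 ± 2i
Applying ICs: C₁ = 4, C₂ = -8
Particular solution: y = e^(3x)(4cos(2x) - 8sin(2x))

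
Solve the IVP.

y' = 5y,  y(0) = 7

General solution: y = Ce^(5x)
Applying IC y(0) = 7:
Particular solution: y = 7e^(5x)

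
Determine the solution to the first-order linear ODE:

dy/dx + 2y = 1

Using integrating factor method:

General solution: y = 1/2 + Ce^(-2x)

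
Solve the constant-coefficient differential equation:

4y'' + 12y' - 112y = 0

Characteristic equation: 4r² + 12r - 112 = 0
Divide by 4: r² + 3r - 28 = 0
Roots: r = 4, -7 (distinct real)
General solution: y = C₁e^(4x) + C₂e^(-7x)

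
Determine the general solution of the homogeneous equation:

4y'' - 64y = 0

Characteristic equation: 4r² - 64 = 0
Divide by 4: r² - 16 = 0
Roots: r = 4, -4 (distinct real)
General solution: y = C₁e^(4x) + C₂e^(-4x)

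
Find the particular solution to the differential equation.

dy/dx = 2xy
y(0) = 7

General solution: y = Ce^(x²)
Applying IC y(0) = 7:
Particular solution: y = 7e^(x²)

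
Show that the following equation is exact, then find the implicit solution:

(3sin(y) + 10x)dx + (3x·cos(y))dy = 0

Verify exactness: ∂M/∂y = ∂N/∂x ✓
Find F(x,y) such that ∂F/∂x = M, ∂F/∂y = N
Solution: 3x·sin(y) + 5x² = C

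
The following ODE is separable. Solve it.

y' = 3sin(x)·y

Separating variables and integrating:
ln|y| = -3cos(x) + C

General solution: y = Ce^(-3cos(x))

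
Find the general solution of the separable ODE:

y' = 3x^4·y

Separating variables and integrating:
ln|y| = 3x^5/5 + C

General solution: y = Ce^(3x^5/5)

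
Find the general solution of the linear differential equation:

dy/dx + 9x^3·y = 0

Using integrating factor method:

General solution: y = Ce^(-9x^4/4)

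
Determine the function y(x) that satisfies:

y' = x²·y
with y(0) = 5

General solution: y = Ce^(x³/3)
Applying IC y(0) = 5:
Particular solution: y = 5e^(x³/3)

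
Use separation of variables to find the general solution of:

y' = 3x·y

Separating variables and integrating:
ln|y| = 3x^2/2 + C

General solution: y = Ce^(3x^2/2)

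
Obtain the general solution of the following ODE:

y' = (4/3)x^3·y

Separating variables and integrating:
ln|y| = x^4/3 + C

General solution: y = Ce^(x^4/3)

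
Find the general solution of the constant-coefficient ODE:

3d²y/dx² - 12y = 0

Characteristic equation: 3r² - 12 = 0
Divide by 3: r² - 4 = 0
Roots: r = 2, -2 (distinct real)
General solution: y = C₁e^(2x) + C₂e^(-2x)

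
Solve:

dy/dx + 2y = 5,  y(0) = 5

General solution: y = 5/2 + Ce^(-2x)
Applying y(0) = 5: C = 5 - 5/2 = 5/2
Particular solution: y = 5/2 + (5/2)e^(-2x)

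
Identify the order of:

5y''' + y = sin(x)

The order is 3 (highest derivative is of order 3).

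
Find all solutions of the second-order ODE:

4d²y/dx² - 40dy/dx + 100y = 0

Characteristic equation: 4r² - 40r + 100 = 0
Divide by 4: r² - 10r + 25 = 0
Factored: (r - 5)² = 0
Repeated root: r = 5
General solution: y = (C₁ + C₂x)e^(5x)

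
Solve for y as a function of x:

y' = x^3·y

Separating variables and integrating:
ln|y| = x^4/4 + C

General solution: y = Ce^(x^4/4)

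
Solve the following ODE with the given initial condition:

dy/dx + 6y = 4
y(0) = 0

General solution: y = 2/3 + Ce^(-6x)
Applying y(0) = 0: C = 0 - 2/3 = -2/3
Particular solution: y = 2/3 - (2/3)e^(-6x)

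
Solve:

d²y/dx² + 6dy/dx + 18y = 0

Characteristic equation: r² + 6r + 18 = 0
Roots: r = -3 ± 3i (complex conjugates)
General solution: y = e^(-3x)(C₁cos(3x) + C₂sin(3x))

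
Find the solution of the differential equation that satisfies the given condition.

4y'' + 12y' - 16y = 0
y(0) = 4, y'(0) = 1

General solution: y = C₁e^x + C₂e^(-4x)
Applying ICs: C₁ = 17/5, C₂ = 3/5
Particular solution: y = (17/5)e^x + (3/5)e^(-4x)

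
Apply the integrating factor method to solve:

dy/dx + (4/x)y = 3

Using integrating factor method:

General solution: y = (3/5)x + Cx^(-4)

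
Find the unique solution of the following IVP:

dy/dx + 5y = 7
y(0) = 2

General solution: y = 7/5 + Ce^(-5x)
Applying y(0) = 2: C = 2 - 7/5 = 3/5
Particular solution: y = 7/5 + (3/5)e^(-5x)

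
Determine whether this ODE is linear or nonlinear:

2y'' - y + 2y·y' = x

Nonlinear (product y·y')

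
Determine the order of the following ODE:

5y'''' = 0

The order is 4 (highest derivative is of order 4).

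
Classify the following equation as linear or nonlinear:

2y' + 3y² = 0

Nonlinear (y² term)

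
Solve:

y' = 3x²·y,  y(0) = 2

General solution: y = Ce^(x³)
Applying IC y(0) = 2:
Particular solution: y = 2e^(x³)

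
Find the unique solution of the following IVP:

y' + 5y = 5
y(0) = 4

General solution: y = 1 + Ce^(-5x)
Applying y(0) = 4: C = 4 - 1 = 3
Particular solution: y = 1 + 3e^(-5x)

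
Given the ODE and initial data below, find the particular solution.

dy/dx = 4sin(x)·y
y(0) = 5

General solution: y = Ce^(-4cos(x))
Applying IC y(0) = 5:
Particular solution: y = 5e^(4(1-cos(x)))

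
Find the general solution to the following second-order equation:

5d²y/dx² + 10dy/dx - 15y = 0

Characteristic equation: 5r² + 10r - 15 = 0
Divide by 5: r² + 2r - 3 = 0
Roots: r = 1, -3 (distinct real)
General solution: y = C₁e^x + C₂e^(-3x)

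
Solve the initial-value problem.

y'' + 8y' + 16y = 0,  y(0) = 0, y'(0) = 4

General solution: y = (C₁ + C₂x)e^(-4x)
Repeated root r = -4
Applying ICs: C₁ = 0, C₂ = 4
Particular solution: y = 4xe^(-4x)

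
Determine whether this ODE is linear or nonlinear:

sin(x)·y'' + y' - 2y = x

Linear (y and its derivatives appear to the first power only, no products of y terms)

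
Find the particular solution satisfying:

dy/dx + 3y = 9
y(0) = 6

General solution: y = 3 + Ce^(-3x)
Applying y(0) = 6: C = 6 - 3 = 3
Particular solution: y = 3 + 3e^(-3x)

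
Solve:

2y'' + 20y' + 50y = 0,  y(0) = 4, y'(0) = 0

General solution: y = (C₁ + C₂x)e^(-5x)
Repeated root r = -5
Applying ICs: C₁ = 4, C₂ = 20
Particular solution: y = (4 + 20x)e^(-5x)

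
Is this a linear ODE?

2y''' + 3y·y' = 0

No. Nonlinear (product y·y')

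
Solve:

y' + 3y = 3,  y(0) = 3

General solution: y = 1 + Ce^(-3x)
Applying y(0) = 3: C = 3 - 1 = 2
Particular solution: y = 1 + 2e^(-3x)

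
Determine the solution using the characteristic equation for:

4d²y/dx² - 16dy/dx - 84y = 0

Characteristic equation: 4r² - 16r - 84 = 0
Divide by 4: r² - 4r - 21 = 0
Roots: r = 7, -3 (distinct real)
General solution: y = C₁e^(7x) + C₂e^(-3x)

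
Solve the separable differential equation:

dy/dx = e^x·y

Separating variables and integrating:
ln|y| = e^x + C

General solution: y = Ce^(e^x)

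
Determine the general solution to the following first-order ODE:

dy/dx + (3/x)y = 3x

Using integrating factor method:

General solution: y = (3/5)x^2 + Cx^(-3)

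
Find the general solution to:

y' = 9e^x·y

Separating variables and integrating:
ln|y| = 9e^x + C

General solution: y = Ce^(9e^x)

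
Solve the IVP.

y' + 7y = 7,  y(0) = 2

General solution: y = 1 + Ce^(-7x)
Applying y(0) = 2: C = 2 - 1 = 1
Particular solution: y = 1 + e^(-7x)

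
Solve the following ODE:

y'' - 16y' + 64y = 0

Characteristic equation: r² - 16r + 64 = 0
Factored: (r - 8)² = 0
Repeated root: r = 8
General solution: y = (C₁ + C₂x)e^(8x)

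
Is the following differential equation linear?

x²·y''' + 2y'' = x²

Yes. Linear (y and its derivatives appear to the first power only, no products of y terms)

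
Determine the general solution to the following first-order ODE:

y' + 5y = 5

Using integrating factor method:

General solution: y = 1 + Ce^(-5x)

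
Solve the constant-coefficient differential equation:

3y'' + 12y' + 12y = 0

Characteristic equation: 3r² + 12r + 12 = 0
Divide by 3: r² + 4r + 4 = 0
Factored: (r + 2)² = 0
Repeated root: r = -2
General solution: y = (C₁ + C₂x)e^(-2x)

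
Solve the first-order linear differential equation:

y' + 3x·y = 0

Using integrating factor method:

General solution: y = Ce^(-3x^2/2)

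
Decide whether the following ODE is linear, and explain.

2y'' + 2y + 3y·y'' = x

Nonlinear (y·y'' term)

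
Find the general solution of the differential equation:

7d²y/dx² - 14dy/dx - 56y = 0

Characteristic equation: 7r² - 14r - 56 = 0
Divide by 7: r² - 2r - 8 = 0
Roots: r = 4, -2 (distinct real)
General solution: y = C₁e^(4x) + C₂e^(-2x)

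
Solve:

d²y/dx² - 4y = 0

Characteristic equation: r² - 4 = 0
Roots: r = 2, -2 (distinct real)
General solution: y = C₁e^(2x) + C₂e^(-2x)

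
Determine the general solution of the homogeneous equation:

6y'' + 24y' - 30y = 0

Characteristic equation: 6r² + 24r - 30 = 0
Divide by 6: r² + 4r - 5 = 0
Roots: r = 1, -5 (distinct real)
General solution: y = C₁e^x + C₂e^(-5x)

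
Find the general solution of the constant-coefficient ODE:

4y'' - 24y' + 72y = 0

Characteristic equation: 4r² - 24r + 72 = 0
Divide by 4: r² - 6r + 18 = 0
Roots: r = 3 ± 3i (complex conjugates)
General solution: y = e^(3x)(C₁cos(3x) + C₂sin(3x))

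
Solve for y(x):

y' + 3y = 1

Using integrating factor method:

General solution: y = 1/3 + Ce^(-3x)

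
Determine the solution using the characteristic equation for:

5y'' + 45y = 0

Characteristic equation: 5r² + 45 = 0
Divide by 5: r² + 9 = 0
Roots: r = ±3i (complex conjugates)
General solution: y = C₁cos(3x) + C₂sin(3x)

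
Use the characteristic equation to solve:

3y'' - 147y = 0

Characteristic equation: 3r² - 147 = 0
Divide by 3: r² - 49 = 0
Roots: r = 7, -7 (distinct real)
General solution: y = C₁e^(7x) + C₂e^(-7x)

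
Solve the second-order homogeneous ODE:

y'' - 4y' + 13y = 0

Characteristic equation: r² - 4r + 13 = 0
Roots: r = 2 ± 3i (complex conjugates)
General solution: y = e^(2x)(C₁cos(3x) + C₂sin(3x))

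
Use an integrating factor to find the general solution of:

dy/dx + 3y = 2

Using integrating factor method:

General solution: y = 2/3 + Ce^(-3x)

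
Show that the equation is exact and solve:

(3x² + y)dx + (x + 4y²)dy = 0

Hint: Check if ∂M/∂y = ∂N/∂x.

Verify exactness: ∂M/∂y = ∂N/∂x ✓
Find F(x,y) such that ∂F/∂x = M, ∂F/∂y = N
Solution: x³ + xy + 4y³/3 = C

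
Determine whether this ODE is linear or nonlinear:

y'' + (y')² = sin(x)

Nonlinear ((y')² term)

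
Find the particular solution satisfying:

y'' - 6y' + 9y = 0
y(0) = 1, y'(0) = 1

General solution: y = (C₁ + C₂x)e^(3x)
Repeated root r = 3
Applying ICs: C₁ = 1, C₂ = -2
Particular solution: y = (1 - 2x)e^(3x)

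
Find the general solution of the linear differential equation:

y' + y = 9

Using integrating factor method:

General solution: y = 9 + Ce^(-x)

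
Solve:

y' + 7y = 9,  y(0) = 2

General solution: y = 9/7 + Ce^(-7x)
Applying y(0) = 2: C = 2 - 9/7 = 5/7
Particular solution: y = 9/7 + (5/7)e^(-7x)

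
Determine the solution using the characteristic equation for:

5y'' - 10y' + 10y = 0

Characteristic equation: 5r² - 10r + 10 = 0
Divide by 5: r² - 2r + 2 = 0
Roots: r = 1 ± i (complex conjugates)
General solution: y = e^x(C₁cos(x) + C₂sin(x))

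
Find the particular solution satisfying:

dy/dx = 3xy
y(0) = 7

General solution: y = Ce^(3x²/2)
Applying IC y(0) = 7:
Particular solution: y = 7e^(3x²/2)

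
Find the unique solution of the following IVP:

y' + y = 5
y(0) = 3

General solution: y = 5 + Ce^(-x)
Applying y(0) = 3: C = 3 - 5 = -2
Particular solution: y = 5 - 2e^(-x)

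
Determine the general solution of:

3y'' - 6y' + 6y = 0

Characteristic equation: 3r² - 6r + 6 = 0
Divide by 3: r² - 2r + 2 = 0
Roots: r = 1 ± i (complex conjugates)
General solution: y = e^x(C₁cos(x) + C₂sin(x))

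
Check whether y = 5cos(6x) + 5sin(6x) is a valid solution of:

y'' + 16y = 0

Verification:
y'' = -180cos(6x) - 180sin(6x)
y'' + 16y ≠ 0 (frequency mismatch: got 36 instead of 16)

No, it is not a solution.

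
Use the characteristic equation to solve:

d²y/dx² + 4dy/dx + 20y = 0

Characteristic equation: r² + 4r + 20 = 0
Roots: r = -2 ± 4i (complex conjugates)
General solution: y = e^(-2x)(C₁cos(4x) + C₂sin(4x))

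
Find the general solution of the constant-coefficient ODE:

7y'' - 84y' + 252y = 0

Characteristic equation: 7r² - 84r + 252 = 0
Divide by 7: r² - 12r + 36 = 0
Factored: (r - 6)² = 0
Repeated root: r = 6
General solution: y = (C₁ + C₂x)e^(6x)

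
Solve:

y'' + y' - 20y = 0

Characteristic equation: r² + r - 20 = 0
Roots: r = 4, -5 (distinct real)
General solution: y = C₁e^(4x) + C₂e^(-5x)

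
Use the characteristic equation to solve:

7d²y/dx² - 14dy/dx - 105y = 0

Characteristic equation: 7r² - 14r - 105 = 0
Divide by 7: r² - 2r - 15 = 0
Roots: r = 5, -3 (distinct real)
General solution: y = C₁e^(5x) + C₂e^(-3x)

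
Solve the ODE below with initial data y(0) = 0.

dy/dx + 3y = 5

General solution: y = 5/3 + Ce^(-3x)
Applying y(0) = 0: C = 0 - 5/3 = -5/3
Particular solution: y = 5/3 - (5/3)e^(-3x)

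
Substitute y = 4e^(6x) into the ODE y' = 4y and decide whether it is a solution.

Verification:
y = 4e^(6x)
y' = 24e^(6x)
But 4y = 16e^(6x)
y' ≠ 4y — the derivative does not match

No, it is not a solution.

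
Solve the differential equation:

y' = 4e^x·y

Separating variables and integrating:
ln|y| = 4e^x + C

General solution: y = Ce^(4e^x)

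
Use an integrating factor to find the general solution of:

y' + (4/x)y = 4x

Using integrating factor method:

General solution: y = (2/3)x^2 + Cx^(-4)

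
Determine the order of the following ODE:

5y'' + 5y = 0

The order is 2 (highest derivative is of order 2).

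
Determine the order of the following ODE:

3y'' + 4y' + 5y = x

The order is 2 (highest derivative is of order 2).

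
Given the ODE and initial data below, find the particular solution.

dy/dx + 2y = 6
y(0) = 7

General solution: y = 3 + Ce^(-2x)
Applying y(0) = 7: C = 7 - 3 = 4
Particular solution: y = 3 + 4e^(-2x)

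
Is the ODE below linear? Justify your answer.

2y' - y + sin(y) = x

No. Nonlinear (sin(y) is nonlinear in y)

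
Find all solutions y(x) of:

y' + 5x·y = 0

Using integrating factor method:

General solution: y = Ce^(-5x^2/2)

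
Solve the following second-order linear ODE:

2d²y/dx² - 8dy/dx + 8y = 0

Characteristic equation: 2r² - 8r + 8 = 0
Divide by 2: r² - 4r + 4 = 0
Factored: (r - 2)² = 0
Repeated root: r = 2
General solution: y = (C₁ + C₂x)e^(2x)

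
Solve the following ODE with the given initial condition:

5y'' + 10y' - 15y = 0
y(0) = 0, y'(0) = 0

General solution: y = C₁e^x + C₂e^(-3x)
Applying ICs: C₁ = 0, C₂ = 0
Particular solution: y = 0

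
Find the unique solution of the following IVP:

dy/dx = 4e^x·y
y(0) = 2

General solution: y = Ce^(4e^x)
Applying IC y(0) = 2:
Particular solution: y = 2e^(4(e^x - 1))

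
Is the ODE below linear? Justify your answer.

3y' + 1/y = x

No. Nonlinear (1/y term)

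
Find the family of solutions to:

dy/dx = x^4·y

Separating variables and integrating:
ln|y| = x^5/5 + C

General solution: y = Ce^(x^5/5)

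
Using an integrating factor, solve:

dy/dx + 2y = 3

Using integrating factor method:

General solution: y = 3/2 + Ce^(-2x)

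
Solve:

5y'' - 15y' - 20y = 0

Characteristic equation: 5r² - 15r - 20 = 0
Divide by 5: r² - 3r - 4 = 0
Roots: r = 4, -1 (distinct real)
General solution: y = C₁e^(4x) + C₂e^(-x)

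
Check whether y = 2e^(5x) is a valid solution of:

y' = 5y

Verification:
y = 2e^(5x)
y' = 10e^(5x)
5y = 10e^(5x)
y' = 5y ✓

Yes, it is a solution.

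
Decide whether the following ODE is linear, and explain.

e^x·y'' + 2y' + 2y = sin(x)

Linear (y and its derivatives appear to the first power only, no products of y terms)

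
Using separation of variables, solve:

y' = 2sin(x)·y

Separating variables and integrating:
ln|y| = -2cos(x) + C

General solution: y = Ce^(-2cos(x))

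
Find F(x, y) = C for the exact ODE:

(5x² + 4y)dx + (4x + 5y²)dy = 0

Verify exactness: ∂M/∂y = ∂N/∂x ✓
Find F(x,y) such that ∂F/∂x = M, ∂F/∂y = N
Solution: 5x³/3 + 4xy + 5y³/3 = C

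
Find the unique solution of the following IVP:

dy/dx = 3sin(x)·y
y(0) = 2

General solution: y = Ce^(-3cos(x))
Applying IC y(0) = 2:
Particular solution: y = 2e^(3(1-cos(x)))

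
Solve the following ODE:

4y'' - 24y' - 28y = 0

Characteristic equation: 4r² - 24r - 28 = 0
Divide by 4: r² - 6r - 7 = 0
Roots: r = 7, -1 (distinct real)
General solution: y = C₁e^(7x) + C₂e^(-x)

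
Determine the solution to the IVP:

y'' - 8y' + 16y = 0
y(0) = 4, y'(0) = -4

General solution: y = (C₁ + C₂x)e^(4x)
Repeated root r = 4
Applying ICs: C₁ = 4, C₂ = -20
Particular solution: y = (4 - 20x)e^(4x)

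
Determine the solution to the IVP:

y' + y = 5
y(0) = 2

General solution: y = 5 + Ce^(-x)
Applying y(0) = 2: C = 2 - 5 = -3
Particular solution: y = 5 - 3e^(-x)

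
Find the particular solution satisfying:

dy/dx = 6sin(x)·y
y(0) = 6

General solution: y = Ce^(-6cos(x))
Applying IC y(0) = 6:
Particular solution: y = 6e^(6(1-cos(x)))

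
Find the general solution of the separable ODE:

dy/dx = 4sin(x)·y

Separating variables and integrating:
ln|y| = -4cos(x) + C

General solution: y = Ce^(-4cos(x))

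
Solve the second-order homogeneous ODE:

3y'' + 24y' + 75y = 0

Characteristic equation: 3r² + 24r + 75 = 0
Divide by 3: r² + 8r + 25 = 0
Roots: r = -4 ± 3i (complex conjugates)
General solution: y = e^(-4x)(C₁cos(3x) + C₂sin(3x))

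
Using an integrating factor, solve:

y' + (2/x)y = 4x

Using integrating factor method:

General solution: y = x^2 + Cx^(-2)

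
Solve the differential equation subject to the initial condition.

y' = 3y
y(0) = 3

General solution: y = Ce^(3x)
Applying IC y(0) = 3:
Particular solution: y = 3e^(3x)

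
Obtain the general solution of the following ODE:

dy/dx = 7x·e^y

Separating variables and integrating:
-e^(-y) = 7x²/2 + C

General solution: y = -ln(C - 7x²/2)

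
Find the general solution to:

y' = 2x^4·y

Separating variables and integrating:
ln|y| = 2x^5/5 + C

General solution: y = Ce^(2x^5/5)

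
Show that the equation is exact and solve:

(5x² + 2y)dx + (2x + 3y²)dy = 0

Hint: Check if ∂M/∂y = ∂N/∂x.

Verify exactness: ∂M/∂y = ∂N/∂x ✓
Find F(x,y) such that ∂F/∂x = M, ∂F/∂y = N
Solution: 5x³/3 + 2xy + y³ = C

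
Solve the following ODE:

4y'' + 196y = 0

Characteristic equation: 4r² + 196 = 0
Divide by 4: r² + 49 = 0
Roots: r = ±7i (complex conjugates)
General solution: y = C₁cos(7x) + C₂sin(7x)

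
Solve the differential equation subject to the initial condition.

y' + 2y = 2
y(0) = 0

General solution: y = 1 + Ce^(-2x)
Applying y(0) = 0: C = 0 - 1 = -1
Particular solution: y = 1 - e^(-2x)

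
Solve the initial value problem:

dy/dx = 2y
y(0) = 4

General solution: y = Ce^(2x)
Applying IC y(0) = 4:
Particular solution: y = 4e^(2x)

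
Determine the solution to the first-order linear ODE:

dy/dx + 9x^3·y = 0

Using integrating factor method:

General solution: y = Ce^(-9x^4/4)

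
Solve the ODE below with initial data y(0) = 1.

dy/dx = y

General solution: y = Ce^x
Applying IC y(0) = 1:
Particular solution: y = e^x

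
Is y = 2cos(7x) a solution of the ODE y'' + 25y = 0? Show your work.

Verification:
y'' = -98cos(7x)
y'' + 25y ≠ 0 (frequency mismatch: got 49 instead of 25)

No, it is not a solution.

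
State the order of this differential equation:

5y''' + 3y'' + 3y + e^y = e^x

The order is 3 (highest derivative is of order 3).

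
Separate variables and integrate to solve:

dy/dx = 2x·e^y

Separating variables and integrating:
-e^(-y) = x² + C

General solution: y = -ln(C - x²)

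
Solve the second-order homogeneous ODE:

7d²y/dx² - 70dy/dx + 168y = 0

Characteristic equation: 7r² - 70r + 168 = 0
Divide by 7: r² - 10r + 24 = 0
Roots: r = 6, 4 (distinct real)
General solution: y = C₁e^(6x) + C₂e^(4x)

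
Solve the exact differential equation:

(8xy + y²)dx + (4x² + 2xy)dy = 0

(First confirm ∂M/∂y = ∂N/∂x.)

Verify exactness: ∂M/∂y = ∂N/∂x ✓
Find F(x,y) such that ∂F/∂x = M, ∂F/∂y = N
Solution: 4x²y + xy² = C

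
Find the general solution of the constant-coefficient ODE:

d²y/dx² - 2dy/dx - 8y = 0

Characteristic equation: r² - 2r - 8 = 0
Roots: r = 4, -2 (distinct real)
General solution: y = C₁e^(4x) + C₂e^(-2x)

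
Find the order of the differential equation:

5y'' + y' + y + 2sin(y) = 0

The order is 2 (highest derivative is of order 2).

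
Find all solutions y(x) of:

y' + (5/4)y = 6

Using integrating factor method:

General solution: y = 24/5 + Ce^(-5x/4)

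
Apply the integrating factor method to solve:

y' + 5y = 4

Using integrating factor method:

General solution: y = 4/5 + Ce^(-5x)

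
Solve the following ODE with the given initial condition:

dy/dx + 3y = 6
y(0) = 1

General solution: y = 2 + Ce^(-3x)
Applying y(0) = 1: C = 1 - 2 = -1
Particular solution: y = 2 - e^(-3x)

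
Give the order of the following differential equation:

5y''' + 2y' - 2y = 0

The order is 3 (highest derivative is of order 3).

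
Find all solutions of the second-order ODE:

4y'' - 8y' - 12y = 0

Characteristic equation: 4r² - 8r - 12 = 0
Divide by 4: r² - 2r - 3 = 0
Roots: r = 3, -1 (distinct real)
General solution: y = C₁e^(3x) + C₂e^(-x)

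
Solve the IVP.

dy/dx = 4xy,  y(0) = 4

General solution: y = Ce^(2x²)
Applying IC y(0) = 4:
Particular solution: y = 4e^(2x²)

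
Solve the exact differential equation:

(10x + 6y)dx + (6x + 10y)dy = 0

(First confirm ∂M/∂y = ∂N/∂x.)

Verify exactness: ∂M/∂y = ∂N/∂x ✓
Find F(x,y) such that ∂F/∂x = M, ∂F/∂y = N
Solution: 5x² + 6xy + 5y² = C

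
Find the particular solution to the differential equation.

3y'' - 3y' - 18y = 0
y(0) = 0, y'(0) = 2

General solution: y = C₁e^(3x) + C₂e^(-2x)
Applying ICs: C₁ = 2/5, C₂ = -2/5
Particular solution: y = (2/5)e^(3x) - (2/5)e^(-2x)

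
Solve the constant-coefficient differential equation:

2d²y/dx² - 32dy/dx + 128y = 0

Characteristic equation: 2r² - 32r + 128 = 0
Divide by 2: r² - 16r + 64 = 0
Factored: (r - 8)² = 0
Repeated root: r = 8
General solution: y = (C₁ + C₂x)e^(8x)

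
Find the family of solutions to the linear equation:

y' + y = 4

Using integrating factor method:

General solution: y = 4 + Ce^(-x)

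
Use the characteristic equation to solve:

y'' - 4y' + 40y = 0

Characteristic equation: r² - 4r + 40 = 0
Roots: r = 2 ± 6i (complex conjugates)
General solution: y = e^(2x)(C₁cos(6x) + C₂sin(6x))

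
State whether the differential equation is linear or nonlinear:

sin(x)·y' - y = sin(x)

Linear (y and its derivatives appear to the first power only, no products of y terms)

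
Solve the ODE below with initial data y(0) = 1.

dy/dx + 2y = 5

General solution: y = 5/2 + Ce^(-2x)
Applying y(0) = 1: C = 1 - 5/2 = -3/2
Particular solution: y = 5/2 - (3/2)e^(-2x)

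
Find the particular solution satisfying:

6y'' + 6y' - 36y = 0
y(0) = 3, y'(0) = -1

General solution: y = C₁e^(2x) + C₂e^(-3x)
Applying ICs: C₁ = 8/5, C₂ = 7/5
Particular solution: y = (8/5)e^(2x) + (7/5)e^(-3x)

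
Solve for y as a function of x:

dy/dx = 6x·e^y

Separating variables and integrating:
-e^(-y) = 3x² + C

General solution: y = -ln(C - 3x²)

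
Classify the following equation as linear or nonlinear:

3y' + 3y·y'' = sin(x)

Nonlinear (y·y'' term)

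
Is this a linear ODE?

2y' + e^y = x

No. Nonlinear (e^y is nonlinear in y)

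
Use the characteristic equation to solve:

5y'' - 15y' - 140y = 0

Characteristic equation: 5r² - 15r - 140 = 0
Divide by 5: r² - 3r - 28 = 0
Roots: r = 7, -4 (distinct real)
General solution: y = C₁e^(7x) + C₂e^(-4x)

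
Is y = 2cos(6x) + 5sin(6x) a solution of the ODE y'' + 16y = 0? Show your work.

Verification:
y'' = -72cos(6x) - 180sin(6x)
y'' + 16y ≠ 0 (frequency mismatch: got 36 instead of 16)

No, it is not a solution.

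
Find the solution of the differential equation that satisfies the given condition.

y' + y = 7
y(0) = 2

General solution: y = 7 + Ce^(-x)
Applying y(0) = 2: C = 2 - 7 = -5
Particular solution: y = 7 - 5e^(-x)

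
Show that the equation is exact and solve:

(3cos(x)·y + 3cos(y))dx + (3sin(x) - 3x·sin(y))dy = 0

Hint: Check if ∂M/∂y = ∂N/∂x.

Verify exactness: ∂M/∂y = ∂N/∂x ✓
Find F(x,y) such that ∂F/∂x = M, ∂F/∂y = N
Solution: 3sin(x)·y + 3x·cos(y) = C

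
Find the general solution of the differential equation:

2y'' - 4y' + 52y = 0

Characteristic equation: 2r² - 4r + 52 = 0
Divide by 2: r² - 2r + 26 = 0
Roots: r = 1 ± 5i (complex conjugates)
General solution: y = e^x(C₁cos(5x) + C₂sin(5x))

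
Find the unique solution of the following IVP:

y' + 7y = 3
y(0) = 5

General solution: y = 3/7 + Ce^(-7x)
Applying y(0) = 5: C = 5 - 3/7 = 32/7
Particular solution: y = 3/7 + (32/7)e^(-7x)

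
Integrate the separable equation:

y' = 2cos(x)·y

Separating variables and integrating:
ln|y| = 2sin(x) + C

General solution: y = Ce^(2sin(x))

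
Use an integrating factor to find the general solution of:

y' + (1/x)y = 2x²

Using integrating factor method:

General solution: y = (1/2)x^3 + C/x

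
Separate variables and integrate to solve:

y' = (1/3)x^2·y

Separating variables and integrating:
ln|y| = x^3/9 + C

General solution: y = Ce^(x^3/9)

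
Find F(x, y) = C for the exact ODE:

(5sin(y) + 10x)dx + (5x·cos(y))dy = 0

Verify exactness: ∂M/∂y = ∂N/∂x ✓
Find F(x,y) such that ∂F/∂x = M, ∂F/∂y = N
Solution: 5x·sin(y) + 5x² = C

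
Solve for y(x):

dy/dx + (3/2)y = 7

Using integrating factor method:

General solution: y = 14/3 + Ce^(-3x/2)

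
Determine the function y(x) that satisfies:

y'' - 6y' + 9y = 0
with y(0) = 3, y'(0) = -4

General solution: y = (C₁ + C₂x)e^(3x)
Repeated root r = 3
Applying ICs: C₁ = 3, C₂ = -13
Particular solution: y = (3 - 13x)e^(3x)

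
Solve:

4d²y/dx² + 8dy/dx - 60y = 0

Characteristic equation: 4r² + 8r - 60 = 0
Divide by 4: r² + 2r - 15 = 0
Roots: r = 3, -5 (distinct real)
General solution: y = C₁e^(3x) + C₂e^(-5x)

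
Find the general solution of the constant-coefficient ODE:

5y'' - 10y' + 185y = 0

Characteristic equation: 5r² - 10r + 185 = 0
Divide by 5: r² - 2r + 37 = 0
Roots: r = 1 ± 6i (complex conjugates)
General solution: y = e^x(C₁cos(6x) + C₂sin(6x))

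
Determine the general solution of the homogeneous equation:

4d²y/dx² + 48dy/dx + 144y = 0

Characteristic equation: 4r² + 48r + 144 = 0
Divide by 4: r² + 12r + 36 = 0
Factored: (r + 6)² = 0
Repeated root: r = -6
General solution: y = (C₁ + C₂x)e^(-6x)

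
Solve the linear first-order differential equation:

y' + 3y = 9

Using integrating factor method:

General solution: y = 3 + Ce^(-3x)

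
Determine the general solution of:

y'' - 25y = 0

Characteristic equation: r² - 25 = 0
Roots: r = 5, -5 (distinct real)
General solution: y = C₁e^(5x) + C₂e^(-5x)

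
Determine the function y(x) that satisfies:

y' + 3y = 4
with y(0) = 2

General solution: y = 4/3 + Ce^(-3x)
Applying y(0) = 2: C = 2 - 4/3 = 2/3
Particular solution: y = 4/3 + (2/3)e^(-3x)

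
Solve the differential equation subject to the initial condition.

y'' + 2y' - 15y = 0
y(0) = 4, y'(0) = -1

General solution: y = C₁e^(3x) + C₂e^(-5x)
Applying ICs: C₁ = 19/8, C₂ = 13/8
Particular solution: y = (19/8)e^(3x) + (13/8)e^(-5x)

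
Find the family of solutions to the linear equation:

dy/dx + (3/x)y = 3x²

Using integrating factor method:

General solution: y = (1/2)x^3 + Cx^(-3)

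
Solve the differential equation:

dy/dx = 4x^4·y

Separating variables and integrating:
ln|y| = 4x^5/5 + C

General solution: y = Ce^(4x^5/5)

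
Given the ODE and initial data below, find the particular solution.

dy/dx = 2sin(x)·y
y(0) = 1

General solution: y = Ce^(-2cos(x))
Applying IC y(0) = 1:
Particular solution: y = e^(2(1-cos(x)))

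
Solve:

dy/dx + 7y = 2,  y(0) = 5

General solution: y = 2/7 + Ce^(-7x)
Applying y(0) = 5: C = 5 - 2/7 = 33/7
Particular solution: y = 2/7 + (33/7)e^(-7x)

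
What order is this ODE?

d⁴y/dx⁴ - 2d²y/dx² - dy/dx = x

The order is 4 (highest derivative is of order 4).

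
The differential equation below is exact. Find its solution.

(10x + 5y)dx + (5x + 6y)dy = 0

Verify exactness: ∂M/∂y = ∂N/∂x ✓
Find F(x,y) such that ∂F/∂x = M, ∂F/∂y = N
Solution: 5x² + 5xy + 3y² = C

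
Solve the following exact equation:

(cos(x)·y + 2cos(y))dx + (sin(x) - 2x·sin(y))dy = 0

Verify exactness: ∂M/∂y = ∂N/∂x ✓
Find F(x,y) such that ∂F/∂x = M, ∂F/∂y = N
Solution: sin(x)·y + 2x·cos(y) = C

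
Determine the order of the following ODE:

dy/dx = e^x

The order is 1 (highest derivative is of order 1).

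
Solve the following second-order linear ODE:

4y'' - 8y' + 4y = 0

Characteristic equation: 4r² - 8r + 4 = 0
Divide by 4: r² - 2r + 1 = 0
Factored: (r - 1)² = 0
Repeated root: r = 1
General solution: y = (C₁ + C₂x)e^x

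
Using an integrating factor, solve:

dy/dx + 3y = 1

Using integrating factor method:

General solution: y = 1/3 + Ce^(-3x)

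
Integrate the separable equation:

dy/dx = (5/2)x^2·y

Separating variables and integrating:
ln|y| = 5x^3/6 + C

General solution: y = Ce^(5x^3/6)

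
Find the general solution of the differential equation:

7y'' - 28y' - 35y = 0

Characteristic equation: 7r² - 28r - 35 = 0
Divide by 7: r² - 4r - 5 = 0
Roots: r = 5, -1 (distinct real)
General solution: y = C₁e^(5x) + C₂e^(-x)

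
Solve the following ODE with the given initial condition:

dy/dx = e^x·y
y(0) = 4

General solution: y = Ce^(e^x)
Applying IC y(0) = 4:
Particular solution: y = 4e^(e^x - 1)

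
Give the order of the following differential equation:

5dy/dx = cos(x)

The order is 1 (highest derivative is of order 1).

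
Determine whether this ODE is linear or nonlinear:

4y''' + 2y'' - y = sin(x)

Linear (y and its derivatives appear to the first power only, no products of y terms)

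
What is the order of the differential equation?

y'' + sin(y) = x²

The order is 2 (highest derivative is of order 2).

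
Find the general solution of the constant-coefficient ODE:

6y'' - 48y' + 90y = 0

Characteristic equation: 6r² - 48r + 90 = 0
Divide by 6: r² - 8r + 15 = 0
Roots: r = 3, 5 (distinct real)
General solution: y = C₁e^(3x) + C₂e^(5x)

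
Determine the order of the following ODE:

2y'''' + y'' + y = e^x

The order is 4 (highest derivative is of order 4).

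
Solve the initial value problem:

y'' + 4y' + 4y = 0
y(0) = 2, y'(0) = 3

General solution: y = (C₁ + C₂x)e^(-2x)
Repeated root r = -2
Applying ICs: C₁ = 2, C₂ = 7
Particular solution: y = (2 + 7x)e^(-2x)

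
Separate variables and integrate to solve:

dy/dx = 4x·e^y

Separating variables and integrating:
-e^(-y) = 2x² + C

General solution: y = -ln(C - 2x²)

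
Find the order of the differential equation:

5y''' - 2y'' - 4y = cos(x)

The order is 3 (highest derivative is of order 3).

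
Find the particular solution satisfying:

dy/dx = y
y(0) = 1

General solution: y = Ce^x
Applying IC y(0) = 1:
Particular solution: y = e^x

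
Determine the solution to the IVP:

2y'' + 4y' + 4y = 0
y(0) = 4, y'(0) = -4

General solution: y = e^(-x)(C₁cos(x) + C₂sin(x))
Complex roots r = -1 ± i
Applying ICs: C₁ = 4, C₂ = 0
Particular solution: y = e^(-x)(4cos(x))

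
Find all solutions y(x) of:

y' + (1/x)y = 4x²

Using integrating factor method:

General solution: y = x^3 + C/x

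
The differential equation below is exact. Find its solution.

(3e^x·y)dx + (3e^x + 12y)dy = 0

Verify exactness: ∂M/∂y = ∂N/∂x ✓
Find F(x,y) such that ∂F/∂x = M, ∂F/∂y = N
Solution: 3e^x·y + 6y² = C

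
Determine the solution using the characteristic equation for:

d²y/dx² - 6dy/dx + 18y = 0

Characteristic equation: r² - 6r + 18 = 0
Roots: r = 3 ± 3i (complex conjugates)
General solution: y = e^(3x)(C₁cos(3x) + C₂sin(3x))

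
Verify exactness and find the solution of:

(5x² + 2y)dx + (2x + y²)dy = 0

Verify exactness: ∂M/∂y = ∂N/∂x ✓
Find F(x,y) such that ∂F/∂x = M, ∂F/∂y = N
Solution: 5x³/3 + 2xy + y³/3 = C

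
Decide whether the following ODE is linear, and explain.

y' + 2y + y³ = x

Nonlinear (y³ term)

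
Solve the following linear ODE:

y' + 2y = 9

Using integrating factor method:

General solution: y = 9/2 + Ce^(-2x)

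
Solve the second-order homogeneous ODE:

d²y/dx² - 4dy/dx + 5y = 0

Characteristic equation: r² - 4r + 5 = 0
Roots: r = 2 ± i (complex conjugates)
General solution: y = e^(2x)(C₁cos(x) + C₂sin(x))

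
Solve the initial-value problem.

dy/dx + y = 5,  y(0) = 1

General solution: y = 5 + Ce^(-x)
Applying y(0) = 1: C = 1 - 5 = -4
Particular solution: y = 5 - 4e^(-x)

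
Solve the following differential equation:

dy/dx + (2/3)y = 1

Using integrating factor method:

General solution: y = 3/2 + Ce^(-2x/3)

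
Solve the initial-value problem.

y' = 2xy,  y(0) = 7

General solution: y = Ce^(x²)
Applying IC y(0) = 7:
Particular solution: y = 7e^(x²)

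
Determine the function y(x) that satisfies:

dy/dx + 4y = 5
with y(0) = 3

General solution: y = 5/4 + Ce^(-4x)
Applying y(0) = 3: C = 3 - 5/4 = 7/4
Particular solution: y = 5/4 + (7/4)e^(-4x)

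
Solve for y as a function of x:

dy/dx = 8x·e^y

Separating variables and integrating:
-e^(-y) = 4x² + C

General solution: y = -ln(C - 4x²)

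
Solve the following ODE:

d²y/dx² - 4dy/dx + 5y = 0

Characteristic equation: r² - 4r + 5 = 0
Roots: r = 2 ± i (complex conjugates)
General solution: y = e^(2x)(C₁cos(x) + C₂sin(x))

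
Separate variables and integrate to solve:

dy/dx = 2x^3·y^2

Separating variables and integrating:
-1/y = x^4/2 + C

General solution: y^-1 = (-1/2)x^4 + C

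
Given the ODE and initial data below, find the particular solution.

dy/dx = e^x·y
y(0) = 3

General solution: y = Ce^(e^x)
Applying IC y(0) = 3:
Particular solution: y = 3e^(e^x - 1)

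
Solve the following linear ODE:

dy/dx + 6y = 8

Using integrating factor method:

General solution: y = 4/3 + Ce^(-6x)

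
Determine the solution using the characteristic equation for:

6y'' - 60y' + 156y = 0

Characteristic equation: 6r² - 60r + 156 = 0
Divide by 6: r² - 10r + 26 = 0
Roots: r = 5 ± i (complex conjugates)
General solution: y = e^(5x)(C₁cos(x) + C₂sin(x))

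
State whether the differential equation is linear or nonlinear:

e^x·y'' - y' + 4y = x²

Linear (y and its derivatives appear to the first power only, no products of y terms)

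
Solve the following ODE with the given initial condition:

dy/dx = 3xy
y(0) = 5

General solution: y = Ce^(3x²/2)
Applying IC y(0) = 5:
Particular solution: y = 5e^(3x²/2)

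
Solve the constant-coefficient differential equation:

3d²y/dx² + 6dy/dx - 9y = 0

Characteristic equation: 3r² + 6r - 9 = 0
Divide by 3: r² + 2r - 3 = 0
Roots: r = 1, -3 (distinct real)
General solution: y = C₁e^x + C₂e^(-3x)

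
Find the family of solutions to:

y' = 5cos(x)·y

Separating variables and integrating:
ln|y| = 5sin(x) + C

General solution: y = Ce^(5sin(x))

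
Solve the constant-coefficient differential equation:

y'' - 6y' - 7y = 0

Characteristic equation: r² - 6r - 7 = 0
Roots: r = 7, -1 (distinct real)
General solution: y = C₁e^(7x) + C₂e^(-x)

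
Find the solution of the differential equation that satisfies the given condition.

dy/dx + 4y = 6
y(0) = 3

General solution: y = 3/2 + Ce^(-4x)
Applying y(0) = 3: C = 3 - 3/2 = 3/2
Particular solution: y = 3/2 + (3/2)e^(-4x)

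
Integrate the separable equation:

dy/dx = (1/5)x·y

Separating variables and integrating:
ln|y| = x^2/10 + C

General solution: y = Ce^(x^2/10)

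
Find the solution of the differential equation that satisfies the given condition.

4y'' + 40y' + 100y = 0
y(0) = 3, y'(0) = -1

General solution: y = (C₁ + C₂x)e^(-5x)
Repeated root r = -5
Applying ICs: C₁ = 3, C₂ = 14
Particular solution: y = (3 + 14x)e^(-5x)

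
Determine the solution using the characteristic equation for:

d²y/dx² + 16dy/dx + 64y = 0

Characteristic equation: r² + 16r + 64 = 0
Factored: (r + 8)² = 0
Repeated root: r = -8
General solution: y = (C₁ + C₂x)e^(-8x)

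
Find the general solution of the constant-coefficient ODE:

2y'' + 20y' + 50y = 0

Characteristic equation: 2r² + 20r + 50 = 0
Divide by 2: r² + 10r + 25 = 0
Factored: (r + 5)² = 0
Repeated root: r = -5
General solution: y = (C₁ + C₂x)e^(-5x)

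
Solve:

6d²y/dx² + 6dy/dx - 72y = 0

Characteristic equation: 6r² + 6r - 72 = 0
Divide by 6: r² + r - 12 = 0
Roots: r = 3, -4 (distinct real)
General solution: y = C₁e^(3x) + C₂e^(-4x)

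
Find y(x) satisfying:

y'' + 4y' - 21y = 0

Characteristic equation: r² + 4r - 21 = 0
Roots: r = 3, -7 (distinct real)
General solution: y = C₁e^(3x) + C₂e^(-7x)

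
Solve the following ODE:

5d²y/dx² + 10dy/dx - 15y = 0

Characteristic equation: 5r² + 10r - 15 = 0
Divide by 5: r² + 2r - 3 = 0
Roots: r = 1, -3 (distinct real)
General solution: y = C₁e^x + C₂e^(-3x)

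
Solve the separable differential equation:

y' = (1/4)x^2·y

Separating variables and integrating:
ln|y| = x^3/12 + C

General solution: y = Ce^(x^3/12)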